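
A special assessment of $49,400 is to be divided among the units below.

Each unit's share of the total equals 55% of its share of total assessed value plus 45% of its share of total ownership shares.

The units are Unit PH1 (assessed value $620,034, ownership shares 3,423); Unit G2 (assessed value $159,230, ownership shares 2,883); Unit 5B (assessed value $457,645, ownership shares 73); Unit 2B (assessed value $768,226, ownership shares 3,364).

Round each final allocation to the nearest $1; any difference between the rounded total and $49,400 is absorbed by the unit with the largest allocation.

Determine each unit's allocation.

Assessed value total 2,005,135; ownership shares total 9,743.
Combined weights (55% assessed value + 45% ownership shares): Unit PH1 0.3282; Unit G2 0.1768; Unit 5B 0.1289; Unit 2B 0.3661.
Proportional shares: Unit PH1 16,211.64; Unit G2 8,735.56; Unit 5B 6,367.75; Unit 2B 18,085.05.
Rounded to nearest $1: Unit PH1 $16,212; Unit G2 $8,736; Unit 5B $6,368; Unit 2B $18,085. Sum = $49,401.
Difference $49,400 − $49,401 = −$1 applied to largest allocation (Unit 2B): Unit 2B becomes $18,084.

Unit PH1: $16,212 · Unit G2: $8,736 · Unit 5B: $6,368 · Unit 2B: $18,084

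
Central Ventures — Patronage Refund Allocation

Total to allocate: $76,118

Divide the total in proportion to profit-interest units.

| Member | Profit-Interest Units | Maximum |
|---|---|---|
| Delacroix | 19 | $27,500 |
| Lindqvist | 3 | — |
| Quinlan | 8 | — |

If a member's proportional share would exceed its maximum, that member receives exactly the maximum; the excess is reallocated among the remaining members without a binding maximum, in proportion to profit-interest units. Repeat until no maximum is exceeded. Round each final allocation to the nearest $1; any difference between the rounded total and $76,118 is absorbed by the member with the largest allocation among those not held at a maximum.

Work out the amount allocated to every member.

Total profit-interest units = 30.
Unconstrained shares: Delacroix 48,208.07; Lindqvist 7,611.80; Quinlan 20,298.13.
Capped: Delacroix ($27,500); balance $48,618 reallocated over remaining profit-interest units 11.
Shares after redistribution: Lindqvist 13,259.45 → $13,259; Quinlan 35,358.55 → $35,359.

Delacroix: $27,500 · Lindqvist: $13,259 · Quinlan: $35,359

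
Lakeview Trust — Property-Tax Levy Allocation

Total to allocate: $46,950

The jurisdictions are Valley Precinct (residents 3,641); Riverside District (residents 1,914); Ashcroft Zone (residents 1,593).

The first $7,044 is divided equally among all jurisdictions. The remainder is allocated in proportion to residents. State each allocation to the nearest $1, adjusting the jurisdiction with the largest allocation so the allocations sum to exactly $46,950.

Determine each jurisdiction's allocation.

Valley Precinct: $22,675 · Riverside District: $13,034 · Ashcroft Zone: $11,241

Equal tier: $7,044 ÷ 3 = $2,348 apiece.
Remainder $39,906 by residents (total 7,148): Valley Precinct 20,327.05 → $20,327; Riverside District 10,685.52 → $10,686; Ashcroft Zone 8,893.43 → $8,893.
Totals: Valley Precinct $2,348 + $20,327 = $22,675; Riverside District $2,348 + $10,686 = $13,034; Ashcroft Zone $2,348 + $8,893 = $11,241.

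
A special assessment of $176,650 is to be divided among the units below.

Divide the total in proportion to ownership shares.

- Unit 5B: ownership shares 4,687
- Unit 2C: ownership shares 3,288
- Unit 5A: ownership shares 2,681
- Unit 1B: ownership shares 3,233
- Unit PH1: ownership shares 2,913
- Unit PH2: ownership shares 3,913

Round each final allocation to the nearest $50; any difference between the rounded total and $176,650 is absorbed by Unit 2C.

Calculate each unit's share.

Sum of ownership shares: 20,715.
Unrounded shares: Unit 5B 4,687/20,715 × $176,650 = 39,969.03; Unit 2C 3,288/20,715 × $176,650 = 28,038.87; Unit 5A 2,681/20,715 × $176,650 = 22,862.59; Unit 1B 3,233/20,715 × $176,650 = 27,569.85; Unit PH1 2,913/20,715 × $176,650 = 24,841.01; Unit PH2 3,913/20,715 × $176,650 = 33,368.64.
After rounding ($50): Unit 5B $39,950; Unit 2C $28,050; Unit 5A $22,850; Unit 1B $27,550; Unit PH1 $24,850; Unit PH2 $33,350. Sum = $176,600.
Difference $176,650 − $176,600 = +$50 applied to Unit 2C: Unit 2C becomes $28,100.

Unit 5B: $39,950 | Unit 2C: $28,100 | Unit 5A: $22,850 | Unit 1B: $27,550 | Unit PH1: $24,850 | Unit PH2: $33,350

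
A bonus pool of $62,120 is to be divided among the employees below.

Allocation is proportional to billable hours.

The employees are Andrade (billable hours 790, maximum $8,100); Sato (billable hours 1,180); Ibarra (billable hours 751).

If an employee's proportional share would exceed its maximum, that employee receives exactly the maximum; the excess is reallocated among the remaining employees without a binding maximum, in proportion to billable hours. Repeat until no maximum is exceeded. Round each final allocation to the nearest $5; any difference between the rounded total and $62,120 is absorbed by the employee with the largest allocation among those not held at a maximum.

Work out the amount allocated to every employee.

Andrade: $8,100 | Sato: $33,010 | Ibarra: $21,010

Combined billable hours = 2,721.
Unconstrained shares: Andrade 18,035.58; Sato 26,939.21; Ibarra 17,145.21.
Cap binds for Andrade ($8,100); remaining pool $54,020 reallocated over remaining billable hours 1,931.
Shares after redistribution: Sato 33,010.67 → $33,010; Ibarra 21,009.33 → $21,010.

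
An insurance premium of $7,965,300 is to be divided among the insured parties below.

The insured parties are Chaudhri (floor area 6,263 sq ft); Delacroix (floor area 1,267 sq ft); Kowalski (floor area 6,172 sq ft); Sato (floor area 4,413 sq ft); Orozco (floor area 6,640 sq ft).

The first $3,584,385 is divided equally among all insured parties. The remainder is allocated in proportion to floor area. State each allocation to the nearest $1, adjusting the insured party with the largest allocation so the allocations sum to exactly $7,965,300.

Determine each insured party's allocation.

Chaudhri: $1,825,246; Delacroix: $941,099; Kowalski: $1,809,141; Sato: $1,497,850; Orozco: $1,891,964

Equal tier: $3,584,385 ÷ 5 = $716,877 apiece.
Remainder $4,380,915 by floor area (total 24,755): Chaudhri 1,108,368.84 → $1,108,369; Delacroix 224,222.15 → $224,222; Kowalski 1,092,264.49 → $1,092,264; Sato 780,972.65 → $780,973; Orozco 1,175,086.88 → $1,175,087.
Totals: Chaudhri $716,877 + $1,108,369 = $1,825,246; Delacroix $716,877 + $224,222 = $941,099; Kowalski $716,877 + $1,092,264 = $1,809,141; Sato $716,877 + $780,973 = $1,497,850; Orozco $716,877 + $1,175,087 = $1,891,964.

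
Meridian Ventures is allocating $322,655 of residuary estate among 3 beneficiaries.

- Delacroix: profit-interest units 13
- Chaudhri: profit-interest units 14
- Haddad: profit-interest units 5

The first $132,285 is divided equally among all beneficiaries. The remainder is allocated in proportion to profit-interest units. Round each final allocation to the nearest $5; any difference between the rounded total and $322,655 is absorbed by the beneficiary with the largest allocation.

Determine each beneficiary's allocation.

Delacroix: $121,435 | Chaudhri: $127,380 | Haddad: $73,840

Equal tier: $132,285 ÷ 3 = $44,095 apiece.
Remainder $190,370 by profit-interest units (total 32): Delacroix 77,337.81 → $77,340; Chaudhri 83,286.88 → $83,285; Haddad 29,745.31 → $29,745.
Totals: Delacroix $44,095 + $77,340 = $121,435; Chaudhri $44,095 + $83,285 = $127,380; Haddad $44,095 + $29,745 = $73,840.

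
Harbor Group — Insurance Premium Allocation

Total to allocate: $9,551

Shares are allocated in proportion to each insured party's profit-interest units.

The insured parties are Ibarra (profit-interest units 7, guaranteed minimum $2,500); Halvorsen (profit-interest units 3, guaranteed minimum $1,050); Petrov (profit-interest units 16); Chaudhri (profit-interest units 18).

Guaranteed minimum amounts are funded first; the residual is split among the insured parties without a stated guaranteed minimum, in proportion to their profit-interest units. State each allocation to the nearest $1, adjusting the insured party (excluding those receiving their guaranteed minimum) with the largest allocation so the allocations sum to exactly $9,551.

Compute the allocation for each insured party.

Minimums first: Ibarra $2,500; Halvorsen $1,050. Residual $6,001.
Residual split over remaining profit-interest units 34: Petrov 2,824.00 → $2,824; Chaudhri 3,177.00 → $3,177.

Ibarra: $2,500; Halvorsen: $1,050; Petrov: $2,824; Chaudhri: $3,177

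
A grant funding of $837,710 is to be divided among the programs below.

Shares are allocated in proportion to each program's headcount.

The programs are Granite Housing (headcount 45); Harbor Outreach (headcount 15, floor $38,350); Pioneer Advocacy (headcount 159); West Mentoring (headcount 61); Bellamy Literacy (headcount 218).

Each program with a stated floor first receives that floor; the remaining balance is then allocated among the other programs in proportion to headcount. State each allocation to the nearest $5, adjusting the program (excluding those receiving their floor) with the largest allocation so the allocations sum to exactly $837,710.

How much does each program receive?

Fund the minimums — Harbor Outreach $38,350. Remaining pool $799,360.
Remaining pool split over remaining headcount 483: Granite Housing 74,474.53 → $74,475; Pioneer Advocacy 263,143.35 → $263,145; West Mentoring 100,954.37 → $100,955; Bellamy Literacy 360,787.74 → $360,790.
Rounding difference −$5 applied to Bellamy Literacy → $360,785.

Granite Housing: $74,475 | Harbor Outreach: $38,350 | Pioneer Advocacy: $263,145 | West Mentoring: $100,955 | Bellamy Literacy: $360,785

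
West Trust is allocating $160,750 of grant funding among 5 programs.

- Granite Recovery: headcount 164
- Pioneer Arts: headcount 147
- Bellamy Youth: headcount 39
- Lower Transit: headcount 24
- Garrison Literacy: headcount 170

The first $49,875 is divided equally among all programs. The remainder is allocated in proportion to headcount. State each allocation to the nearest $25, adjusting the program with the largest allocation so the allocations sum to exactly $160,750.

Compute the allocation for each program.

$49,875 shared equally gives $9,975 per program.
Remainder $110,875 by headcount (total 544): Granite Recovery 33,425.55 → $33,425; Pioneer Arts 29,960.71 → $29,950; Bellamy Youth 7,948.76 → $7,950; Lower Transit 4,891.54 → $4,900; Garrison Literacy 34,648.44 → $34,650.
Totals: Granite Recovery $9,975 + $33,425 = $43,400; Pioneer Arts $9,975 + $29,950 = $39,925; Bellamy Youth $9,975 + $7,950 = $17,925; Lower Transit $9,975 + $4,900 = $14,875; Garrison Literacy $9,975 + $34,650 = $44,625.

Granite Recovery: $43,400 · Pioneer Arts: $39,925 · Bellamy Youth: $17,925 · Lower Transit: $14,875 · Garrison Literacy: $44,625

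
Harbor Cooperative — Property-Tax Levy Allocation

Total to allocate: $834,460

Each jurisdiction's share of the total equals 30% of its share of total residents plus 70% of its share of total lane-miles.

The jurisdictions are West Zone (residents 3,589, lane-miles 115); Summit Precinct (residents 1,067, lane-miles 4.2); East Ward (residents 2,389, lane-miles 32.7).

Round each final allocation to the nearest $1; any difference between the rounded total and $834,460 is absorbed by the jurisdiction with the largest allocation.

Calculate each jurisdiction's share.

Totals — residents 7,045, lane-miles 151.9.
Combined weights (30% residents + 70% lane-miles): West Zone 0.6828; Summit Precinct 0.0648; East Ward 0.2524.
Proportional shares: West Zone 569,757.37; Summit Precinct 54,065.76; East Ward 210,636.87.
After rounding ($1): West Zone $569,757; Summit Precinct $54,066; East Ward $210,637. Sum = $834,460.
Sum already equals the total — no adjustment.

West Zone: $569,757; Summit Precinct: $54,066; East Ward: $210,637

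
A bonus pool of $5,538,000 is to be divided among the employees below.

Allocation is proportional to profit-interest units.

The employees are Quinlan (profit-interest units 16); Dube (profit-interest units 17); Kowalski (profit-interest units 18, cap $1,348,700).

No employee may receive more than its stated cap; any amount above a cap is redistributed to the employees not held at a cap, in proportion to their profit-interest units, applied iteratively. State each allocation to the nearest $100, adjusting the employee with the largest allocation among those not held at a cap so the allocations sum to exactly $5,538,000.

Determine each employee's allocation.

Sum of profit-interest units: 51.
Proportional shares (ignoring caps): Quinlan 1,737,411.76; Dube 1,846,000.00; Kowalski 1,954,588.24.
Held at cap: Kowalski ($1,348,700); balance $4,189,300 reallocated over remaining profit-interest units 33.
Redistributed shares: Quinlan 2,031,175.76 → $2,031,200; Dube 2,158,124.24 → $2,158,100.

Quinlan: $2,031,200; Dube: $2,158,100; Kowalski: $1,348,700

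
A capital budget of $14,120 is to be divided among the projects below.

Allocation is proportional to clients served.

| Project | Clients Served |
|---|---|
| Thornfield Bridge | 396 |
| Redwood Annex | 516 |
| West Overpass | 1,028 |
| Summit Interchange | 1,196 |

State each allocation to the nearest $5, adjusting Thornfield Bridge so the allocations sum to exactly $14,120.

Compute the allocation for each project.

Total clients served = 3,136.
Proportional shares: Thornfield Bridge 396/3,136 × $14,120 = 1,783.01; Redwood Annex 516/3,136 × $14,120 = 2,323.32; West Overpass 1,028/3,136 × $14,120 = 4,628.62; Summit Interchange 1,196/3,136 × $14,120 = 5,385.05.
At nearest $5: Thornfield Bridge $1,785; Redwood Annex $2,325; West Overpass $4,630; Summit Interchange $5,385. Sum = $14,125.
Difference $14,120 − $14,125 = −$5 applied to Thornfield Bridge: Thornfield Bridge becomes $1,780.

Thornfield Bridge: $1,780; Redwood Annex: $2,325; West Overpass: $4,630; Summit Interchange: $5,385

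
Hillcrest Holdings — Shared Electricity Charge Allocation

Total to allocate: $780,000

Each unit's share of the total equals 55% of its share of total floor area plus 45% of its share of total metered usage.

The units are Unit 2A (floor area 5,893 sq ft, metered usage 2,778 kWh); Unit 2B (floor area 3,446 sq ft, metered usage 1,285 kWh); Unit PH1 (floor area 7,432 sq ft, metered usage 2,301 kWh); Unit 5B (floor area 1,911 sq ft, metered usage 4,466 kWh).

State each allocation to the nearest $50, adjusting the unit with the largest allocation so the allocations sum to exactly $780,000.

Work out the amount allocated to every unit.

Totals — floor area 18,682, metered usage 10,830.
Composite weights (55% floor area + 45% metered usage): Unit 2A 0.2889; Unit 2B 0.1548; Unit PH1 0.3144; Unit 5B 0.2418.
Raw shares: Unit 2A 225,357.51; Unit 2B 120,778.28; Unit PH1 245,238.44; Unit 5B 188,625.76.
At nearest $50: Unit 2A $225,350; Unit 2B $120,800; Unit PH1 $245,250; Unit 5B $188,650. Sum = $780,050.
Difference $780,000 − $780,050 = −$50 applied to largest allocation (Unit PH1): Unit PH1 becomes $245,200.

Unit 2A: $225,350 · Unit 2B: $120,800 · Unit PH1: $245,200 · Unit 5B: $188,650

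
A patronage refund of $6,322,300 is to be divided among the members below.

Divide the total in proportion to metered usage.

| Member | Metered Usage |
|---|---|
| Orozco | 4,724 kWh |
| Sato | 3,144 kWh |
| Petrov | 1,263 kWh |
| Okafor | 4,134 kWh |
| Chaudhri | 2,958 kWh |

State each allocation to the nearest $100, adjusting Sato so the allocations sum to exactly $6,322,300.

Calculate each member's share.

Orozco: $1,841,000 | Sato: $1,225,200 | Petrov: $492,200 | Okafor: $1,611,100 | Chaudhri: $1,152,800

Total metered usage = 16,223.
Unrounded shares: Orozco 4,724/16,223 × $6,322,300 = 1,841,000.14; Sato 3,144/16,223 × $6,322,300 = 1,225,254.96; Petrov 1,263/16,223 × $6,322,300 = 492,206.43; Okafor 4,134/16,223 × $6,322,300 = 1,611,069.97; Chaudhri 2,958/16,223 × $6,322,300 = 1,152,768.50.
At nearest $100: Orozco $1,841,000; Sato $1,225,300; Petrov $492,200; Okafor $1,611,100; Chaudhri $1,152,800. Sum = $6,322,400.
Difference $6,322,300 − $6,322,400 = −$100 applied to Sato: Sato becomes $1,225,200.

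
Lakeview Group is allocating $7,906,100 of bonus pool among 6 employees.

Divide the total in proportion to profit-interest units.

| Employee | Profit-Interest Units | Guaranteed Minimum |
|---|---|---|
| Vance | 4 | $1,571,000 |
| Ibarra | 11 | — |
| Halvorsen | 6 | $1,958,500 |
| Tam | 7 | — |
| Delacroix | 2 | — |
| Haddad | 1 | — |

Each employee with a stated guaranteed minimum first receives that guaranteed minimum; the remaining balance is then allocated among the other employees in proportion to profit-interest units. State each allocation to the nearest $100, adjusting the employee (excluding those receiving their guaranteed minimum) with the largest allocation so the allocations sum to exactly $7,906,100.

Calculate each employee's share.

Minimums first: Vance $1,571,000; Halvorsen $1,958,500. Balance $4,376,600.
Balance split over remaining profit-interest units 21: Ibarra 2,292,504.76 → $2,292,500; Tam 1,458,866.67 → $1,458,900; Delacroix 416,819.05 → $416,800; Haddad 208,409.52 → $208,400.

Vance: $1,571,000; Ibarra: $2,292,500; Halvorsen: $1,958,500; Tam: $1,458,900; Delacroix: $416,800; Haddad: $208,400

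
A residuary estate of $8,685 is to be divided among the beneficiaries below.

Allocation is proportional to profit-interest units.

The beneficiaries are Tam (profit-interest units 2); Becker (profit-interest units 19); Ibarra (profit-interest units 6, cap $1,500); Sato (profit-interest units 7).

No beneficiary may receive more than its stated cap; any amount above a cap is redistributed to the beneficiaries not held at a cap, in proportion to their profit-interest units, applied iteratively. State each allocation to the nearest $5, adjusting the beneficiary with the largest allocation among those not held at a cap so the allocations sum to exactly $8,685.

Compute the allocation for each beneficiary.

Sum of profit-interest units: 34.
Proportional shares (ignoring caps): Tam 510.88; Becker 4,853.38; Ibarra 1,532.65; Sato 1,788.09.
Cap binds for Ibarra ($1,500); balance $7,185 reallocated over remaining profit-interest units 28.
Shares after redistribution: Tam 513.21 → $515; Becker 4,875.54 → $4,875; Sato 1,796.25 → $1,795.

Tam: $515; Becker: $4,875; Ibarra: $1,500; Sato: $1,795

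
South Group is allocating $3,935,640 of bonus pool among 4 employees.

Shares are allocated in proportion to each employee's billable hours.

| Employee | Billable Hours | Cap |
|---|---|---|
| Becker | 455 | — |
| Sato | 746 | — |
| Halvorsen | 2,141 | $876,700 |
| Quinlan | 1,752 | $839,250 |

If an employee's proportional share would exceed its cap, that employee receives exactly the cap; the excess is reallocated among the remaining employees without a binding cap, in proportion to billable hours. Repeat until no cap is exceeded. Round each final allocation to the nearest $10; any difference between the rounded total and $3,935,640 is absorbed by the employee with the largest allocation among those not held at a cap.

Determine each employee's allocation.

Billable hours total: 5,094.
Proportional shares (ignoring caps): Becker 351,534.39; Sato 576,361.88; Halvorsen 1,654,143.16; Quinlan 1,353,600.57.
Held at cap: Halvorsen ($876,700), Quinlan ($839,250); remaining pool $2,219,690 reallocated over remaining billable hours 1,201.
Redistributed shares: Becker 840,931.68 → $840,930; Sato 1,378,758.32 → $1,378,760.

Becker: $840,930 · Sato: $1,378,760 · Halvorsen: $876,700 · Quinlan: $839,250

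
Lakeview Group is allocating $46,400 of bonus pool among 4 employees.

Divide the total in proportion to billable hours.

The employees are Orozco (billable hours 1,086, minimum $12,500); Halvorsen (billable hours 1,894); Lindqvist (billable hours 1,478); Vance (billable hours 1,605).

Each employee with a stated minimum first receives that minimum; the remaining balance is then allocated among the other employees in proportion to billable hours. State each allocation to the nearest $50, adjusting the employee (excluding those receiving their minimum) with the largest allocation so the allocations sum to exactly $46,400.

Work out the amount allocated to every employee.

Orozco: $12,500; Halvorsen: $12,900; Lindqvist: $10,050; Vance: $10,950

Fund the minimums — Orozco $12,500. Remaining pool $33,900.
Remaining pool split over remaining billable hours 4,977: Halvorsen 12,900.66 → $12,900; Lindqvist 10,067.15 → $10,050; Vance 10,932.19 → $10,950.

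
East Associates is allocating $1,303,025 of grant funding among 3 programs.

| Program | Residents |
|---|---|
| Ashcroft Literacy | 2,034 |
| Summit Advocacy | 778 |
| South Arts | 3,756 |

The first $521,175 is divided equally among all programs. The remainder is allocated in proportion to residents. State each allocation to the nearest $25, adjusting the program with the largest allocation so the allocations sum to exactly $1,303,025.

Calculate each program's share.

Ashcroft Literacy: $415,850 | Summit Advocacy: $266,350 | South Arts: $620,825

First tranche $521,175 split equally: $173,725 each.
Remainder $781,850 by residents (total 6,568): Ashcroft Literacy 242,125.90 → $242,125; Summit Advocacy 92,612.56 → $92,625; South Arts 447,111.54 → $447,100.
Totals: Ashcroft Literacy $173,725 + $242,125 = $415,850; Summit Advocacy $173,725 + $92,625 = $266,350; South Arts $173,725 + $447,100 = $620,825.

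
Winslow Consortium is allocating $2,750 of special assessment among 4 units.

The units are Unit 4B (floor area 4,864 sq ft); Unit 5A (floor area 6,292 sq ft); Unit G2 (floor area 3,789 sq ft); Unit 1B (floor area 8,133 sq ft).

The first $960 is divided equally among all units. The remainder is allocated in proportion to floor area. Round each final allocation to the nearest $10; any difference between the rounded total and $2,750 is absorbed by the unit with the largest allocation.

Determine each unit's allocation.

Unit 4B: $620 | Unit 5A: $730 | Unit G2: $530 | Unit 1B: $870

Equal tier: $960 ÷ 4 = $240 apiece.
Remainder $1,790 by floor area (total 23,078): Unit 4B 377.27 → $380; Unit 5A 488.03 → $490; Unit G2 293.89 → $290; Unit 1B 630.82 → $630.
Totals: Unit 4B $240 + $380 = $620; Unit 5A $240 + $490 = $730; Unit G2 $240 + $290 = $530; Unit 1B $240 + $630 = $870.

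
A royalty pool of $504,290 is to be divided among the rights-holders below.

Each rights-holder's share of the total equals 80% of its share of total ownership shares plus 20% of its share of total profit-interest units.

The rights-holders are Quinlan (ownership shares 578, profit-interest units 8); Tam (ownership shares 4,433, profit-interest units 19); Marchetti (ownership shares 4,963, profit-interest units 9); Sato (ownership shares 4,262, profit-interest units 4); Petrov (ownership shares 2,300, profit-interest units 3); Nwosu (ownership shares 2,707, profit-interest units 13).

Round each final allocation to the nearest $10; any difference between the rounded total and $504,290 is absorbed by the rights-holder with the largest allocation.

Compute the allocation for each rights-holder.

Quinlan: $26,530 | Tam: $127,150 | Marchetti: $120,260 | Sato: $96,560 | Petrov: $53,620 | Nwosu: $80,170

Ownership shares total 19,243; profit-interest units total 56.
Composite weights (80% ownership shares + 20% profit-interest units): Quinlan 0.0526; Tam 0.2522; Marchetti 0.2385; Sato 0.1915; Petrov 0.1063; Nwosu 0.1590.
Raw shares: Quinlan 26,526.13; Tam 127,158.10; Marchetti 120,259.26; Sato 96,557.53; Petrov 53,622.91; Nwosu 80,166.07.
After rounding ($10): Quinlan $26,530; Tam $127,160; Marchetti $120,260; Sato $96,560; Petrov $53,620; Nwosu $80,170. Sum = $504,300.
Difference $504,290 − $504,300 = −$10 applied to largest allocation (Tam): Tam becomes $127,150.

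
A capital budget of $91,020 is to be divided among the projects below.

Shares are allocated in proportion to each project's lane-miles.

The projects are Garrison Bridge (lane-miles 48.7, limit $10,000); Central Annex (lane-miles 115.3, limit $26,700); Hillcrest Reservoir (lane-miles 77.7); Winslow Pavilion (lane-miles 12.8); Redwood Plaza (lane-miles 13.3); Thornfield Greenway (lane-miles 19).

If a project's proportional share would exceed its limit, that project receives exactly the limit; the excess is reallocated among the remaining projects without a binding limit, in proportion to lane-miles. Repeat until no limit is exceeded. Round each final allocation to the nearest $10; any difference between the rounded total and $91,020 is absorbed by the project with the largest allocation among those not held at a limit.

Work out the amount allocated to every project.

Garrison Bridge: $10,000 | Central Annex: $26,700 | Hillcrest Reservoir: $34,380 | Winslow Pavilion: $5,660 | Redwood Plaza: $5,880 | Thornfield Greenway: $8,400

Total lane-miles = 286.8.
Unconstrained shares: Garrison Bridge 15,455.63; Central Annex 36,592.07; Hillcrest Reservoir 24,659.18; Winslow Pavilion 4,062.26; Redwood Plaza 4,220.94; Thornfield Greenway 6,029.92.
Held at cap: Garrison Bridge ($10,000), Central Annex ($26,700); residual $54,320 reallocated over remaining lane-miles 122.8.
Remaining shares: Hillcrest Reservoir 34,370.23 → $34,370; Winslow Pavilion 5,662.02 → $5,660; Redwood Plaza 5,883.19 → $5,880; Thornfield Greenway 8,404.56 → $8,400.
Rounding difference +$10 applied to Hillcrest Reservoir → $34,380.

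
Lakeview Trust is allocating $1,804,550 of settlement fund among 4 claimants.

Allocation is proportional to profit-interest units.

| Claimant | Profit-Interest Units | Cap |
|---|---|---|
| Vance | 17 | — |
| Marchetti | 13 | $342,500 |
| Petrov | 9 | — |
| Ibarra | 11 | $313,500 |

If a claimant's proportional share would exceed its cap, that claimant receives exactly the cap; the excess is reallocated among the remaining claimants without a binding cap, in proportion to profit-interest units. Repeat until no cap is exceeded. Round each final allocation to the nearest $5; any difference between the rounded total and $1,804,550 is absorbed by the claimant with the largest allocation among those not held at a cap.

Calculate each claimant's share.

Vance: $750,975 | Marchetti: $342,500 | Petrov: $397,575 | Ibarra: $313,500

Combined profit-interest units = 50.
Proportional shares (ignoring caps): Vance 613,547.00; Marchetti 469,183.00; Petrov 324,819.00; Ibarra 397,001.00.
Cap binds for Marchetti ($342,500), Ibarra ($313,500); balance $1,148,550 reallocated over remaining profit-interest units 26.
Remaining shares: Vance 750,975.00 → $750,975; Petrov 397,575.00 → $397,575.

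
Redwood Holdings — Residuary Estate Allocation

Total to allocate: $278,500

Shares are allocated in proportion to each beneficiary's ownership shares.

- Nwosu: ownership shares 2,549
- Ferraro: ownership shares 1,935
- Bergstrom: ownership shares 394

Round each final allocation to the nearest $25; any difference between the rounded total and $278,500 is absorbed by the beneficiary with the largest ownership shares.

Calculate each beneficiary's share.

Sum of ownership shares: 2,549 + 1,935 + 394 = 4,878.
Raw shares: Nwosu 145,530.24; Ferraro 110,475.09; Bergstrom 22,494.67.
After rounding ($25): Nwosu $145,525; Ferraro $110,475; Bergstrom $22,500. Sum = $278,500.
Rounded total matches; no reconciliation needed.

Nwosu: $145,525 · Ferraro: $110,475 · Bergstrom: $22,500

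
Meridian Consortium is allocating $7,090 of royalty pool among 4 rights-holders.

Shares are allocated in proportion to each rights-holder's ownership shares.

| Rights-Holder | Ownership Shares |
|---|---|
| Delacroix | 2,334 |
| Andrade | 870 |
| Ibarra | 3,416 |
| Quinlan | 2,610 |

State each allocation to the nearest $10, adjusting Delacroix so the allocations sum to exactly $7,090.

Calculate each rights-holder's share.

Ownership shares total: 9,230.
Raw shares: Delacroix 2,334/9,230 × $7,090 = 1,792.86; Andrade 870/9,230 × $7,090 = 668.29; Ibarra 3,416/9,230 × $7,090 = 2,623.99; Quinlan 2,610/9,230 × $7,090 = 2,004.86.
After rounding ($10): Delacroix $1,790; Andrade $670; Ibarra $2,620; Quinlan $2,000. Sum = $7,080.
Difference $7,090 − $7,080 = +$10 applied to Delacroix: Delacroix becomes $1,800.

Delacroix: $1,800 | Andrade: $670 | Ibarra: $2,620 | Quinlan: $2,000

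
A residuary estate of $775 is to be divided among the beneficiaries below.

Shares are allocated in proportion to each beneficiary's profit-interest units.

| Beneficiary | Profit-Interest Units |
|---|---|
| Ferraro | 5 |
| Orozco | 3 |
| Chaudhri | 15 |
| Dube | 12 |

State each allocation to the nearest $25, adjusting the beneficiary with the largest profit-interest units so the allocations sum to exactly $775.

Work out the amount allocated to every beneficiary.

Ferraro: $100 | Orozco: $75 | Chaudhri: $325 | Dube: $275

Combined profit-interest units = 5 + 3 + 15 + 12 = 35.
Proportional shares: Ferraro 110.71; Orozco 66.43; Chaudhri 332.14; Dube 265.71.
Rounded to nearest $25: Ferraro $100; Orozco $75; Chaudhri $325; Dube $275. Sum = $775.
Sum already equals the total — no adjustment.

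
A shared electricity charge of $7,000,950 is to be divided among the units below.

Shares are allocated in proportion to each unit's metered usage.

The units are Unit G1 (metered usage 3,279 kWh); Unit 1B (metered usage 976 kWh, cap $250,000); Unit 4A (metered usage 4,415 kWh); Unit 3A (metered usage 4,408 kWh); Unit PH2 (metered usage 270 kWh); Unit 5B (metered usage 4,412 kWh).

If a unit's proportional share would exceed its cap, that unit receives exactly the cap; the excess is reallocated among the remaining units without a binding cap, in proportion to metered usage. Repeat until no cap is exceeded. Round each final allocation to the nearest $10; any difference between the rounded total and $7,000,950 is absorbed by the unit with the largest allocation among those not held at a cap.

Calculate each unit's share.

Unit G1: $1,318,900 | Unit 1B: $250,000 | Unit 4A: $1,775,820 | Unit 3A: $1,773,010 | Unit PH2: $108,600 | Unit 5B: $1,774,620

Combined metered usage = 17,760.
Pro-rata shares before constraints: Unit G1 1,292,574.05; Unit 1B 384,736.89; Unit 4A 1,740,382.56; Unit 3A 1,737,623.18; Unit PH2 106,433.36; Unit 5B 1,739,199.97.
Capped: Unit 1B ($250,000); balance $6,750,950 reallocated over remaining metered usage 16,784.
Redistributed shares: Unit G1 1,318,896.87 → $1,318,900; Unit 4A 1,775,824.85 → $1,775,820; Unit 3A 1,773,009.27 → $1,773,010; Unit PH2 108,600.84 → $108,600; Unit 5B 1,774,618.17 → $1,774,620.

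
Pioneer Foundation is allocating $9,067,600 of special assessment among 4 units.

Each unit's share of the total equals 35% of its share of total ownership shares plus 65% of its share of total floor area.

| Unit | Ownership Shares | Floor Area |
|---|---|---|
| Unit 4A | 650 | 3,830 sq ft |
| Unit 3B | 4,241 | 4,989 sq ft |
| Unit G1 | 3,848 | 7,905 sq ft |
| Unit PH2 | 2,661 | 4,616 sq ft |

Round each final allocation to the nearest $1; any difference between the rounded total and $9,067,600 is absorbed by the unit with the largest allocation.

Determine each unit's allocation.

Totals — ownership shares 11,400, floor area 21,340.
Blended shares (35% ownership shares + 65% floor area): Unit 4A 0.1366; Unit 3B 0.2822; Unit G1 0.3589; Unit PH2 0.2223.
Pro-rata amounts: Unit 4A 1,238,770.15; Unit 3B 2,558,579.72; Unit G1 3,254,548.21; Unit PH2 2,015,701.92.
Rounded to nearest $1: Unit 4A $1,238,770; Unit 3B $2,558,580; Unit G1 $3,254,548; Unit PH2 $2,015,702. Sum = $9,067,600.
Sum already equals the total — no adjustment.

Unit 4A: $1,238,770 · Unit 3B: $2,558,580 · Unit G1: $3,254,548 · Unit PH2: $2,015,702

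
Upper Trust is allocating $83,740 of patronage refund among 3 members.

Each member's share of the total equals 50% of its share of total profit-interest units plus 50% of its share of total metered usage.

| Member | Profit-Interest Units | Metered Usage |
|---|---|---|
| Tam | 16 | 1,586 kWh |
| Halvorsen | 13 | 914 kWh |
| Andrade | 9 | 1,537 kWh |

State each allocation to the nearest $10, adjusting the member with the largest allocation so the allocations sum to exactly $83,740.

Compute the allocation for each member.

Profit-interest units total 38; metered usage total 4,037.
Blended shares (50% profit-interest units + 50% metered usage): Tam 0.4070; Halvorsen 0.2843; Andrade 0.3088.
Unrounded shares: Tam 34,078.77; Halvorsen 23,803.56; Andrade 25,857.67.
Rounded to nearest $10: Tam $34,080; Halvorsen $23,800; Andrade $25,860. Sum = $83,740.
Rounded total matches; no reconciliation needed.

Tam: $34,080 | Halvorsen: $23,800 | Andrade: $25,860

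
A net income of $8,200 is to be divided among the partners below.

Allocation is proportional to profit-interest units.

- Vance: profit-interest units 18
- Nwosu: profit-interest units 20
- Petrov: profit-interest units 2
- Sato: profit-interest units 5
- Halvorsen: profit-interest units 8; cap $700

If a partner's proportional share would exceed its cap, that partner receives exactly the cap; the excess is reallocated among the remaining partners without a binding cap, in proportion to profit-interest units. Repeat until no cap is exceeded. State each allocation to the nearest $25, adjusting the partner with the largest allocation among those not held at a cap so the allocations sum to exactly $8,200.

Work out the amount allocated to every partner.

Total profit-interest units = 53.
Proportional shares (ignoring caps): Vance 2,784.91; Nwosu 3,094.34; Petrov 309.43; Sato 773.58; Halvorsen 1,237.74.
Capped: Halvorsen ($700); residual $7,500 reallocated over remaining profit-interest units 45.
Remaining shares: Vance 3,000.00 → $3,000; Nwosu 3,333.33 → $3,325; Petrov 333.33 → $325; Sato 833.33 → $825.
Rounding difference +$25 applied to Nwosu → $3,350.

Vance: $3,000 · Nwosu: $3,350 · Petrov: $325 · Sato: $825 · Halvorsen: $700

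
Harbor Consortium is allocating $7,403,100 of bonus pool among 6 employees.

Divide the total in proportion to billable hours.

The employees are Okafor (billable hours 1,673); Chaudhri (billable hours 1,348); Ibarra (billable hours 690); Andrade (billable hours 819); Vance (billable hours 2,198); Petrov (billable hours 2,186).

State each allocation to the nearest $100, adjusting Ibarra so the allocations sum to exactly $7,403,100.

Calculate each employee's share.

Sum of billable hours: 8,914.
Proportional shares: Okafor 1,673/8,914 × $7,403,100 = 1,389,430.82; Chaudhri 1,348/8,914 × $7,403,100 = 1,119,517.48; Ibarra 690/8,914 × $7,403,100 = 573,046.78; Andrade 819/8,914 × $7,403,100 = 680,181.61; Vance 2,198/8,914 × $7,403,100 = 1,825,444.67; Petrov 2,186/8,914 × $7,403,100 = 1,815,478.64.
After rounding ($100): Okafor $1,389,400; Chaudhri $1,119,500; Ibarra $573,000; Andrade $680,200; Vance $1,825,400; Petrov $1,815,500. Sum = $7,403,000.
Difference $7,403,100 − $7,403,000 = +$100 applied to Ibarra: Ibarra becomes $573,100.

Okafor: $1,389,400 · Chaudhri: $1,119,500 · Ibarra: $573,100 · Andrade: $680,200 · Vance: $1,825,400 · Petrov: $1,815,500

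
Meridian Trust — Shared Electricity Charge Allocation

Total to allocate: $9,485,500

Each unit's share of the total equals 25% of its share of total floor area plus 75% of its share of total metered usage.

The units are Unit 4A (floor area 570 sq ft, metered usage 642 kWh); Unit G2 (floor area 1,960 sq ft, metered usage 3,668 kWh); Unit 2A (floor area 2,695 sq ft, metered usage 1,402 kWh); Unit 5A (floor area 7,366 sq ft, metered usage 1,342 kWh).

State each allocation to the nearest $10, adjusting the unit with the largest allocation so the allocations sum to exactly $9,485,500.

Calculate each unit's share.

Unit 4A: $754,830 | Unit G2: $4,068,410 | Unit 2A: $1,921,520 | Unit 5A: $2,740,740

Floor area total 12,591; metered usage total 7,054.
Combined weights (25% floor area + 75% metered usage): Unit 4A 0.0796; Unit G2 0.4289; Unit 2A 0.2026; Unit 5A 0.2889.
Raw shares: Unit 4A 754,825.28; Unit G2 4,068,408.55; Unit 2A 1,921,523.31; Unit 5A 2,740,742.87.
After rounding ($10): Unit 4A $754,830; Unit G2 $4,068,410; Unit 2A $1,921,520; Unit 5A $2,740,740. Sum = $9,485,500.
Rounded total matches; no reconciliation needed.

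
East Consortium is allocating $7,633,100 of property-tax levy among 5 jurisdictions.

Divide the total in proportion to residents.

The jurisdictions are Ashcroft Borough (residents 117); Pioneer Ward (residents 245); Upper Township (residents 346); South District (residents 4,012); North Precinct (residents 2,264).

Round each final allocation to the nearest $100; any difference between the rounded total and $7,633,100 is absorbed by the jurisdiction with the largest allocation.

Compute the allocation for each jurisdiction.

Ashcroft Borough: $127,900; Pioneer Ward: $267,800; Upper Township: $378,200; South District: $4,384,800; North Precinct: $2,474,400

Residents total: 6,984.
Unrounded shares: Ashcroft Borough 117/6,984 × $7,633,100 = 127,874.10; Pioneer Ward 245/6,984 × $7,633,100 = 267,770.55; Upper Township 346/6,984 × $7,633,100 = 378,157.59; South District 4,012/6,984 × $7,633,100 = 4,384,879.32; North Precinct 2,264/6,984 × $7,633,100 = 2,474,418.44.
Rounded to nearest $100: Ashcroft Borough $127,900; Pioneer Ward $267,800; Upper Township $378,200; South District $4,384,900; North Precinct $2,474,400. Sum = $7,633,200.
Difference $7,633,100 − $7,633,200 = −$100 applied to largest allocation (South District): South District becomes $4,384,800.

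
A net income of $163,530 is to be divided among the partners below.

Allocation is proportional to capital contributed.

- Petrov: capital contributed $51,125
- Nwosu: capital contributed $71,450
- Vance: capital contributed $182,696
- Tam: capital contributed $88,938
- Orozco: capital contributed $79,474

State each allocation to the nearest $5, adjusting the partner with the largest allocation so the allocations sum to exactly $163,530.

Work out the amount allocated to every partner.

Petrov: $17,650 · Nwosu: $24,665 · Vance: $63,075 · Tam: $30,705 · Orozco: $27,435

Combined capital contributed = 473,683.
Raw shares: Petrov 51,125/473,683 × $163,530 = 17,649.93; Nwosu 71,450/473,683 × $163,530 = 24,666.75; Vance 182,696/473,683 × $163,530 = 63,072.30; Tam 88,938/473,683 × $163,530 = 30,704.14; Orozco 79,474/473,683 × $163,530 = 27,436.88.
Rounded to nearest $5: Petrov $17,650; Nwosu $24,665; Vance $63,070; Tam $30,705; Orozco $27,435. Sum = $163,525.
Difference $163,530 − $163,525 = +$5 applied to largest allocation (Vance): Vance becomes $63,075.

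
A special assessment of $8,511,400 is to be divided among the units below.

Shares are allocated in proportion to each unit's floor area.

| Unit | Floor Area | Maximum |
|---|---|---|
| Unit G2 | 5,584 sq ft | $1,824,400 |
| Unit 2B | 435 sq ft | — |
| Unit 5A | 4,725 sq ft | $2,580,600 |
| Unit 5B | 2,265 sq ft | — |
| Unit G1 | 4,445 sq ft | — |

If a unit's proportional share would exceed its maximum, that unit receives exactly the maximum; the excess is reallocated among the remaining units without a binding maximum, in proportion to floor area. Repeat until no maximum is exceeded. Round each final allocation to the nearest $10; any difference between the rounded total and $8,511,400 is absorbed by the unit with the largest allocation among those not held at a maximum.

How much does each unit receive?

Unit G2: $1,824,400; Unit 2B: $250,000; Unit 5A: $2,580,600; Unit 5B: $1,301,750; Unit G1: $2,554,650

Floor area total: 17,454.
Proportional shares (ignoring caps): Unit G2 2,723,023.81; Unit 2B 212,126.68; Unit 5A 2,304,134.58; Unit 5B 1,104,521.66; Unit G1 2,167,593.27.
Capped: Unit G2 ($1,824,400); balance $6,687,000 reallocated over remaining floor area 11,870.
Capped: Unit 5A ($2,580,600); balance $4,106,400 reallocated over remaining floor area 7,145.
Remaining shares: Unit 2B 250,004.76 → $250,000; Unit 5B 1,301,748.92 → $1,301,750; Unit G1 2,554,646.33 → $2,554,650.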